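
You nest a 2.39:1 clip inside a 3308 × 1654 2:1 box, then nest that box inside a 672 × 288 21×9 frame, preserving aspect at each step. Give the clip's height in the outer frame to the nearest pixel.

Inside the 3308×1654 canvas the clip is width-limited at 3308.00 × 1384.10.
2:1 in 672×288: fills the height, so the intermediate becomes 576.00 × 288.00 — a scale of ×0.1741.
The clip scales with it: height 1384.10 × 0.1741 ≈ 241.00.

241 px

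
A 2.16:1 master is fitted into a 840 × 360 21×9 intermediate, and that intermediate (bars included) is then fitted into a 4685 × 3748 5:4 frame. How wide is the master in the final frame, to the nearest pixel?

Inside the 840×360 canvas the master is height-limited at 777.60 × 360.00.
Second fit — the 21×9 canvas into 4685×3748 spans the width: 4685.00 × 2007.86 (×5.5774 from 840×360).
The master scales with it: width 777.60 × 5.5774 ≈ 4336.97.

4337 px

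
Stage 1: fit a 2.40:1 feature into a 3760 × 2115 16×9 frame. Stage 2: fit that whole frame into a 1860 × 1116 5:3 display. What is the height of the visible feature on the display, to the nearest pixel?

775 px

Inside the 3760×2115 canvas the feature is width-limited at 3760.00 × 1566.67.
Second fit — the 16×9 canvas into 1860×1116 spans the width: 1860.00 × 1046.25 (×0.4947 from 3760×2115).
So the feature's height is 1566.67 × 0.4947 ≈ 775.00.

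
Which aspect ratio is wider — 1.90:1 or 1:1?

1.9 and 1; 1.9 > 1.

1.90:1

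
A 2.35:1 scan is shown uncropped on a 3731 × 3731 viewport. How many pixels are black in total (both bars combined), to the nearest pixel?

7996803 pixels

2.35:1 is wider than 1:1, so it spans the full width.
The scan is 3731 / 2.350 ≈ 1587.6596 px tall.
Black = 3731 − 1587.6596 = 2143.3404 px.
That's 2143.3404 × 3731 ≈ 7996803 black pixels.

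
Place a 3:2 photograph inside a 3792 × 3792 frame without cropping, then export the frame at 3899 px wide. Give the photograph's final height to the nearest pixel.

2599 px

Fitted into 3792×3792, the photograph spans the width; its height is 3792 × 2/3 ≈ 2528.00 px.
Scaling 3792 → 3899 is ×1.0282, so the height becomes 2528.00 × 1.0282 ≈ 2599.33 px.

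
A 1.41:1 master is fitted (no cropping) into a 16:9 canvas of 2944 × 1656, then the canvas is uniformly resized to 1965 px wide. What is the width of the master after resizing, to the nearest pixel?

1558 px

In the 2944×1656 frame the master fills the height: width = 1656 × 1.410 ≈ 2334.96 px.
Scaling 2944 → 1965 is ×0.6675, so the width becomes 2334.96 × 0.6675 ≈ 1558.49 px.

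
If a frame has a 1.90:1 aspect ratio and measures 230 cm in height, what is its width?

230 × 1.900 = 437.

437 cm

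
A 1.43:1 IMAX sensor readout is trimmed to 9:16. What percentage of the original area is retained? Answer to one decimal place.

39.3%

9:16 is narrower than 1.43:1 IMAX, so the crop keeps the full height and trims the width.
Fraction kept = (0.562)/(1.430) ≈ 39.34%.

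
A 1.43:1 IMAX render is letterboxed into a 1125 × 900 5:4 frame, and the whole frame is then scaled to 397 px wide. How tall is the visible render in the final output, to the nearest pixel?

At 1125×900 the render is width-limited, so height = 1125 / 1.430 ≈ 786.71 px.
Resizing to 397 px wide multiplies everything by 0.3529: 786.71 → 277.62 px.

278 px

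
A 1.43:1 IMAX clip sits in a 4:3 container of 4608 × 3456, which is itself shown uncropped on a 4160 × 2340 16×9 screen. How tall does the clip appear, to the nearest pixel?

2182 px

1.43:1 IMAX in 4608×3456: fills the width, so the clip is 4608.00 × 3222.38.
4:3 in 4160×2340: fills the height, so the intermediate becomes 3120.00 × 2340.00 — a scale of ×0.6771.
So the clip's height is 3222.38 × 0.6771 ≈ 2181.82.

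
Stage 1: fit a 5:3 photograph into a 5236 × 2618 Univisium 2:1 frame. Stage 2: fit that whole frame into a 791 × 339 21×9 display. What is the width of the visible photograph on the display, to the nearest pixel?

5:3 in 5236×2618: fills the height, so the photograph is 4363.33 × 2618.00.
Univisium 2:1 in 791×339: fills the height, so the intermediate becomes 678.00 × 339.00 — a scale of ×0.1295.
So the photograph's width is 4363.33 × 0.1295 ≈ 565.00.

565 px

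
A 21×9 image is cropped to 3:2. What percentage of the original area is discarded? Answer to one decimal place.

The height stays; only width is cut (since 3:2 is narrower than 21×9).
Fraction kept = (1.500)/(2.333) ≈ 64.29%, so 35.71% is lost.

35.7%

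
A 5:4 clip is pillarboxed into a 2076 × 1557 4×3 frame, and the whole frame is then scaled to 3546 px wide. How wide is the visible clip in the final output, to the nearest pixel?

3324 px

Fitted into 2076×1557, the clip spans the height; its width is 1557 × 5/4 ≈ 1946.25 px.
The frame scales by 3546/2076 = 1.7081; 1946.25 × 1.7081 ≈ 3324.38 px.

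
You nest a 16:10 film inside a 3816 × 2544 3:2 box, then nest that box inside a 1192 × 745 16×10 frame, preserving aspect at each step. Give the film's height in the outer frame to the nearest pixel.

698 px

First fit — 16:10 into 3816×2544 spans the width: 3816.00 × 2385.00.
3:2 in 1192×745: fills the height, so the intermediate becomes 1117.50 × 745.00 — a scale of ×0.2928.
The film scales with it: height 2385.00 × 0.2928 ≈ 698.44.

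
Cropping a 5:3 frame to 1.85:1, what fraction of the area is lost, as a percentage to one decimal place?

The width stays; only height is cut (since 1.85:1 is wider than 5:3).
(1.667)/(1.850) ≈ 0.901 of the area survives, leaving 9.91% discarded.

9.9%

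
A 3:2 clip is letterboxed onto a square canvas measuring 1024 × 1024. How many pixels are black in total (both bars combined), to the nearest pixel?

3:2 is wider than square, so it spans the full width.
That makes the image 682.6667 px tall (1024 × 2/3).
1024 − 682.6667 = 341.3333 px of bars.
Across the 1024-px span: 341.3333 × 1024 ≈ 349525 px.

349525 pixels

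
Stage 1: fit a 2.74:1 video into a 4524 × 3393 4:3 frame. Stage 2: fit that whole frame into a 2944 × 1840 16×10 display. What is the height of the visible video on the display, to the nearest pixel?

Inside the 4524×3393 canvas the video is width-limited at 4524.00 × 1651.09.
The 4:3 canvas is height-limited in 2944×1840, giving 2453.33 × 1840.00; scale factor 0.5423.
The video scales with it: height 1651.09 × 0.5423 ≈ 895.38.

895 px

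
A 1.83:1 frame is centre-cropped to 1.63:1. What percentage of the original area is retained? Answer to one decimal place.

89.1%

1.63:1 is narrower than 1.83:1, so the crop keeps the full height and trims the width.
Fraction kept = (1.630)/(1.830) ≈ 89.07%.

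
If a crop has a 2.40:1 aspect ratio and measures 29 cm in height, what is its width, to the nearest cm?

70 cm

29 × 2.400 = 69.60.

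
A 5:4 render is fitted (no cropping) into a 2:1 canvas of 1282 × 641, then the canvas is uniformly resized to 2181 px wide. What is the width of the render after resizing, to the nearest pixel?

At 1282×641 the render is height-limited, so width = 641 × 5/4 ≈ 801.25 px.
The frame scales by 2181/1282 = 1.7012; 801.25 × 1.7012 ≈ 1363.12 px.

1363 px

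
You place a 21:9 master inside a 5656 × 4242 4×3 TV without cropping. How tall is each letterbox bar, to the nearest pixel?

21:9 is wider than 4×3, so it spans the full width.
The master is 5656 × 9/21 ≈ 2424.00 px tall.
Black = 4242 − 2424.00 = 1818.00 px, or 909.00 per bar.

909 px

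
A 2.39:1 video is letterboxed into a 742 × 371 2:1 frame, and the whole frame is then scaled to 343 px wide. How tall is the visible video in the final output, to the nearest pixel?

144 px

At 742×371 the video is width-limited, so height = 742 / 2.390 ≈ 310.46 px.
The frame scales by 343/742 = 0.4623; 310.46 × 0.4623 ≈ 143.51 px.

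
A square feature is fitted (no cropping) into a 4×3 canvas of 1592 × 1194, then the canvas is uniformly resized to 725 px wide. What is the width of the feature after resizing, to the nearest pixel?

544 px

In the 1592×1194 frame the feature fills the height: width = 1194 × 1/1 ≈ 1194.00 px.
Resizing to 725 px wide multiplies everything by 0.4554: 1194.00 → 543.75 px.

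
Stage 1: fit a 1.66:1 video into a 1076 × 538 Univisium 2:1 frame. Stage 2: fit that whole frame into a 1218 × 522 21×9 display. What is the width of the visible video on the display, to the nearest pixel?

1.66:1 in 1076×538: fills the height, so the video is 893.08 × 538.00.
The Univisium 2:1 canvas is height-limited in 1218×522, giving 1044.00 × 522.00; scale factor 0.9703.
Applying the same ×0.9703: 893.08 → 866.52.

867 px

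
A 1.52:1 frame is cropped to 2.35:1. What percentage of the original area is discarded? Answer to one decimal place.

2.35:1 is wider than 1.52:1, so the crop keeps the full width and trims the height.
Area ratio = (1.520)/(2.350) = 64.68%; the remaining 35.32% is cropped out.

35.3%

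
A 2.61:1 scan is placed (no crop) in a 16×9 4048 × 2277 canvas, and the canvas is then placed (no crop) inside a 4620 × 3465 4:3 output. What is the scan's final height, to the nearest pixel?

Inside the 4048×2277 canvas the scan is width-limited at 4048.00 × 1550.96.
16×9 in 4620×3465: fills the width, so the intermediate becomes 4620.00 × 2598.75 — a scale of ×1.1413.
So the scan's height is 1550.96 × 1.1413 ≈ 1770.11.

1770 px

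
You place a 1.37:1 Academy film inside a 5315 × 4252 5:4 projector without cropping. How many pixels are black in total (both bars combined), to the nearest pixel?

1979508 pixels

1.37:1 Academy is wider than 5:4, so it spans the full width.
The film is 5315 / 1.370 ≈ 3879.5620 px tall.
4252 − 3879.5620 = 372.4380 px of bars.
Bar area = 372.4380 × 5315 ≈ 1979508 px.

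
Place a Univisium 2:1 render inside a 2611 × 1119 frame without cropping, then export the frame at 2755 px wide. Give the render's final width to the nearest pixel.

2361 px

In the 2611×1119 frame the render fills the height: width = 1119 × 2/1 ≈ 2238.00 px.
Resizing to 2755 px wide multiplies everything by 1.0552: 2238.00 → 2361.43 px.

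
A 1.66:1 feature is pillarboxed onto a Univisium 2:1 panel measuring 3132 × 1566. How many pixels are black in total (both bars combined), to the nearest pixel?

833801 pixels

1.66:1 (1.660) < Univisium 2:1 (2.000), so the feature fills the height.
That makes the image 2599.5600 px wide (1566 × 1.660).
3132 − 2599.5600 = 532.4400 px of bars.
Bar area = 532.4400 × 1566 ≈ 833801 px.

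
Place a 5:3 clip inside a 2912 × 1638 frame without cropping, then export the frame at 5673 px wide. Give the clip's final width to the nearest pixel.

5318 px

At 2912×1638 the clip is height-limited, so width = 1638 × 5/3 ≈ 2730.00 px.
Resizing to 5673 px wide multiplies everything by 1.9481: 2730.00 → 5318.44 px.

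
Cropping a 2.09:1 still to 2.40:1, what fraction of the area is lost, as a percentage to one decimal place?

The width stays; only height is cut (since 2.40:1 is wider than 2.09:1).
Area ratio = (2.090)/(2.400) = 87.08%; the remaining 12.92% is cropped out.

12.9%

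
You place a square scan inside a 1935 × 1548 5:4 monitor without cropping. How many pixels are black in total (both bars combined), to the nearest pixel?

599076 pixels

square is narrower than 5:4, so it spans the full height.
Content width = 1548 × 1/1 ≈ 1548.0000 px.
Black = 1935 − 1548.0000 = 387.0000 px.
Across the 1548-px span: 387.0000 × 1548 ≈ 599076 px.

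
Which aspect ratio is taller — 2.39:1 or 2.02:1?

2.02:1

2.39 and 2.02; 2.39 > 2.02. The smaller width-to-height ratio is the taller frame.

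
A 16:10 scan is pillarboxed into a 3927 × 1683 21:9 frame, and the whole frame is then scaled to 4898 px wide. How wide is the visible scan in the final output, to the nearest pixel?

3359 px

Fitted into 3927×1683, the scan spans the height; its width is 1683 × 16/10 ≈ 2692.80 px.
Resizing to 4898 px wide multiplies everything by 1.2473: 2692.80 → 3358.63 px.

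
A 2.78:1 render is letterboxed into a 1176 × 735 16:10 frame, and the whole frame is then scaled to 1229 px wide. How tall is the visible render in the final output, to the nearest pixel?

442 px

Fitted into 1176×735, the render spans the width; its height is 1176 / 2.780 ≈ 423.02 px.
The frame scales by 1229/1176 = 1.0451; 423.02 × 1.0451 ≈ 442.09 px.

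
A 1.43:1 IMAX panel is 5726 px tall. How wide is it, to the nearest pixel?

8188 px

5726 × 1.430 = 8188.18.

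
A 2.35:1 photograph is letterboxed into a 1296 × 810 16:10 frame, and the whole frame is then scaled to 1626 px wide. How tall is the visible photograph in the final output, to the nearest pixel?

692 px

In the 1296×810 frame the photograph fills the width: height = 1296 / 2.350 ≈ 551.49 px.
Resizing to 1626 px wide multiplies everything by 1.2546: 551.49 → 691.91 px.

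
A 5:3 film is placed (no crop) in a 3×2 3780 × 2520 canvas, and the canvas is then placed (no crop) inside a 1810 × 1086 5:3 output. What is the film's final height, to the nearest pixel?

Inside the 3780×2520 canvas the film is width-limited at 3780.00 × 2268.00.
The 3×2 canvas is height-limited in 1810×1086, giving 1629.00 × 1086.00; scale factor 0.4310.
The film scales with it: height 2268.00 × 0.4310 ≈ 977.40.

977 px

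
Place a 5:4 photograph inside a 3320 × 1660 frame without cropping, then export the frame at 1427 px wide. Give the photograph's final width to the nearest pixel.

In the 3320×1660 frame the photograph fills the height: width = 1660 × 5/4 ≈ 2075.00 px.
Resizing to 1427 px wide multiplies everything by 0.4298: 2075.00 → 891.88 px.

892 px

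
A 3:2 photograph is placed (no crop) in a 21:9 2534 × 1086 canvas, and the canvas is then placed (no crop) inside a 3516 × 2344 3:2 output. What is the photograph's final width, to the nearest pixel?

2260 px

First fit — 3:2 into 2534×1086 spans the height: 1629.00 × 1086.00.
The 21:9 canvas is width-limited in 3516×2344, giving 3516.00 × 1506.86; scale factor 1.3875.
The photograph scales with it: width 1629.00 × 1.3875 ≈ 2260.29.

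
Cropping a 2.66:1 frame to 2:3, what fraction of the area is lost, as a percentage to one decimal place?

74.9%

Going from 2.66:1 to 2:3 means cutting width while keeping height.
Fraction kept = (0.667)/(2.660) ≈ 25.06%, so 74.94% is lost.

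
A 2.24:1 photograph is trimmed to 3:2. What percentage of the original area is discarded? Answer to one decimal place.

The height stays; only width is cut (since 3:2 is narrower than 2.24:1).
(1.500)/(2.240) ≈ 0.670 of the area survives, leaving 33.04% discarded.

33.0%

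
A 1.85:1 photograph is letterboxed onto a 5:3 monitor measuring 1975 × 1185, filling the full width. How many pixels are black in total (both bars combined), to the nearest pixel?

231929 pixels

That makes the image 1067.5676 px tall (1975 / 1.850).
1185 − 1067.5676 = 117.4324 px of bars.
Across the 1975-px span: 117.4324 × 1975 ≈ 231929 px.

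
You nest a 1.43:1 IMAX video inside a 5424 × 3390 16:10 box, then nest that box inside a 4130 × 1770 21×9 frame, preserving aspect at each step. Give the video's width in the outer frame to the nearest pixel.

2531 px

1.43:1 IMAX in 5424×3390: fills the height, so the video is 4847.70 × 3390.00.
The 16:10 canvas is height-limited in 4130×1770, giving 2832.00 × 1770.00; scale factor 0.5221.
Applying the same ×0.5221: 4847.70 → 2531.10.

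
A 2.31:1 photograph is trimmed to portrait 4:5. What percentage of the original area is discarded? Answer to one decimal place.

portrait 4:5 is narrower than 2.31:1, so the crop keeps the full height and trims the width.
Fraction kept = (0.800)/(2.310) ≈ 34.63%, so 65.37% is lost.

65.4%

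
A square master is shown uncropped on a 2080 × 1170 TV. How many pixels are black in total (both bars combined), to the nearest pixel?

1064700 pixels

square (1.000) < 16×9 (1.778), so the master fills the height.
Content width = 1170 × 1/1 ≈ 1170.0000 px.
Leftover width: 2080 − 1170.0000 = 910.0000 px.
That's 910.0000 × 1170 ≈ 1064700 black pixels.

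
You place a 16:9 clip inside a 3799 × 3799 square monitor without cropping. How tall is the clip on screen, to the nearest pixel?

Since 1.778 > 1.000, the clip is width-limited.
Content height = 3799 × 9/16 ≈ 2136.94 px.

2137 px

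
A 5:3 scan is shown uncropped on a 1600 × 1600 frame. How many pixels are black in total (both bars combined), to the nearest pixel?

1024000 pixels

Since 1.667 > 1.000, the scan is width-limited.
That makes the image 960.0000 px tall (1600 × 3/5).
1600 − 960.0000 = 640.0000 px of bars.
Bar area = 640.0000 × 1600 ≈ 1024000 px.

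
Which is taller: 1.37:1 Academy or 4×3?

1.37 and 4×3 = 1.333; 1.37 > 1.333. The smaller width-to-height ratio is the taller frame.

4×3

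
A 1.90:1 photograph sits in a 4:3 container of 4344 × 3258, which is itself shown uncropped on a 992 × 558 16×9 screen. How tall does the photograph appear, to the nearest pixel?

392 px

First fit — 1.90:1 into 4344×3258 spans the width: 4344.00 × 2286.32.
4:3 in 992×558: fills the height, so the intermediate becomes 744.00 × 558.00 — a scale of ×0.1713.
So the photograph's height is 2286.32 × 0.1713 ≈ 391.58.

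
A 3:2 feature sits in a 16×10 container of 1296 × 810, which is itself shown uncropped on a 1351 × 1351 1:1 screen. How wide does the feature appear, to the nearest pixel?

Inside the 1296×810 canvas the feature is height-limited at 1215.00 × 810.00.
16×10 in 1351×1351: fills the width, so the intermediate becomes 1351.00 × 844.38 — a scale of ×1.0424.
The feature scales with it: width 1215.00 × 1.0424 ≈ 1266.56.

1267 px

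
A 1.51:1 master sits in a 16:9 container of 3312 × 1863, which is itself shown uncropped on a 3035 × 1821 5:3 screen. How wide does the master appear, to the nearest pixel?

2578 px

First fit — 1.51:1 into 3312×1863 spans the height: 2813.13 × 1863.00.
16:9 in 3035×1821: fills the width, so the intermediate becomes 3035.00 × 1707.19 — a scale of ×0.9164.
So the master's width is 2813.13 × 0.9164 ≈ 2577.85.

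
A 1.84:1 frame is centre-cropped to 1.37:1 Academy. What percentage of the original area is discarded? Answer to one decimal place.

25.5%

The height stays; only width is cut (since 1.37:1 Academy is narrower than 1.84:1).
Area ratio = (1.370)/(1.840) = 74.46%; the remaining 25.54% is cropped out.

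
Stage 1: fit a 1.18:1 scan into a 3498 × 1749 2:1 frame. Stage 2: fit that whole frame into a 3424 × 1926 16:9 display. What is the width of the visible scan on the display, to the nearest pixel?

2020 px

First fit — 1.18:1 into 3498×1749 spans the height: 2063.82 × 1749.00.
Second fit — the 2:1 canvas into 3424×1926 spans the width: 3424.00 × 1712.00 (×0.9788 from 3498×1749).
Applying the same ×0.9788: 2063.82 → 2020.16.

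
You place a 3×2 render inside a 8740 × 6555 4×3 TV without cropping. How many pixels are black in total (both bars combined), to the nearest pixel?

6365633 pixels

3×2 (1.500) > 4×3 (1.333), so the render fills the width.
Content height = 8740 × 2/3 ≈ 5826.6667 px.
6555 − 5826.6667 = 728.3333 px of bars.
Across the 8740-px span: 728.3333 × 8740 ≈ 6365633 px.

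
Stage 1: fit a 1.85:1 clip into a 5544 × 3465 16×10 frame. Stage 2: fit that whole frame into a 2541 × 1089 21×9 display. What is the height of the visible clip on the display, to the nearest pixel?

942 px

1.85:1 in 5544×3465: fills the width, so the clip is 5544.00 × 2996.76.
Second fit — the 16×10 canvas into 2541×1089 spans the height: 1742.40 × 1089.00 (×0.3143 from 5544×3465).
The clip scales with it: height 2996.76 × 0.3143 ≈ 941.84.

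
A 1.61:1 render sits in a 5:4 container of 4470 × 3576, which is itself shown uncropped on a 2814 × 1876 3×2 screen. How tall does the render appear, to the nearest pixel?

1457 px

First fit — 1.61:1 into 4470×3576 spans the width: 4470.00 × 2776.40.
Second fit — the 5:4 canvas into 2814×1876 spans the height: 2345.00 × 1876.00 (×0.5246 from 4470×3576).
Applying the same ×0.5246: 2776.40 → 1456.52.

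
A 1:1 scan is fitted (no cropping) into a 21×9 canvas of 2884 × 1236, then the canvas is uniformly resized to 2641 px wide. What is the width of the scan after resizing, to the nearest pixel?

1132 px

At 2884×1236 the scan is height-limited, so width = 1236 × 1/1 ≈ 1236.00 px.
Resizing to 2641 px wide multiplies everything by 0.9157: 1236.00 → 1131.86 px.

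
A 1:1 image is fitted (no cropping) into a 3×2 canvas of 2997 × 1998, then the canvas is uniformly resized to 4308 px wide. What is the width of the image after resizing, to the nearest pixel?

In the 2997×1998 frame the image fills the height: width = 1998 × 1/1 ≈ 1998.00 px.
Scaling 2997 → 4308 is ×1.4374, so the width becomes 1998.00 × 1.4374 ≈ 2872.00 px.

2872 px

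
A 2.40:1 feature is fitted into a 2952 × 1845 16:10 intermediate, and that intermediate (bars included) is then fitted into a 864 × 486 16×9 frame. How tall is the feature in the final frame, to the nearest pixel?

First fit — 2.40:1 into 2952×1845 spans the width: 2952.00 × 1230.00.
The 16:10 canvas is height-limited in 864×486, giving 777.60 × 486.00; scale factor 0.2634.
Applying the same ×0.2634: 1230.00 → 324.00.

324 px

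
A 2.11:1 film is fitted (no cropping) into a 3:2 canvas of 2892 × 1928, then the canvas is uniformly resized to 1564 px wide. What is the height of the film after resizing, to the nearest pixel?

Fitted into 2892×1928, the film spans the width; its height is 2892 / 2.110 ≈ 1370.62 px.
Resizing to 1564 px wide multiplies everything by 0.5408: 1370.62 → 741.23 px.

741 px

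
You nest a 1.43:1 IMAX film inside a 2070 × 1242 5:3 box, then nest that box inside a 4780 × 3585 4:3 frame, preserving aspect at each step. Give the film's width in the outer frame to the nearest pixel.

4101 px

Inside the 2070×1242 canvas the film is height-limited at 1776.06 × 1242.00.
5:3 in 4780×3585: fills the width, so the intermediate becomes 4780.00 × 2868.00 — a scale of ×2.3092.
The film scales with it: width 1776.06 × 2.3092 ≈ 4101.24.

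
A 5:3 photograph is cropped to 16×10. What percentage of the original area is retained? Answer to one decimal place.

The height stays; only width is cut (since 16×10 is narrower than 5:3).
Fraction kept = (1.600)/(1.667) ≈ 96.00%.

96.0%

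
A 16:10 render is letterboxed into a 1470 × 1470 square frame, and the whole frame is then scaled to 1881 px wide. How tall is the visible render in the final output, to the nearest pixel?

At 1470×1470 the render is width-limited, so height = 1470 × 10/16 ≈ 918.75 px.
Scaling 1470 → 1881 is ×1.2796, so the height becomes 918.75 × 1.2796 ≈ 1175.62 px.

1176 px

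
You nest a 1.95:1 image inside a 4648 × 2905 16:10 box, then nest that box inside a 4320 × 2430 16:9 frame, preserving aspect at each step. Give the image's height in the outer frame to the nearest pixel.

1994 px

First fit — 1.95:1 into 4648×2905 spans the width: 4648.00 × 2383.59.
16:10 in 4320×2430: fills the height, so the intermediate becomes 3888.00 × 2430.00 — a scale of ×0.8365.
So the image's height is 2383.59 × 0.8365 ≈ 1993.85.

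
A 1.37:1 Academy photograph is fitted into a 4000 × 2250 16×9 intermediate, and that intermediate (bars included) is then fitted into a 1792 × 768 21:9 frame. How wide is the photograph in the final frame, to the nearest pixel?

1052 px

Inside the 4000×2250 canvas the photograph is height-limited at 3082.50 × 2250.00.
The 16×9 canvas is height-limited in 1792×768, giving 1365.33 × 768.00; scale factor 0.3413.
The photograph scales with it: width 3082.50 × 0.3413 ≈ 1052.16.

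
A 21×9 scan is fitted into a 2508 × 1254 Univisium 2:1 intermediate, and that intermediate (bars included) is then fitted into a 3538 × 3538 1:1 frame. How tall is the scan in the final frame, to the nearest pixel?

Inside the 2508×1254 canvas the scan is width-limited at 2508.00 × 1074.86.
Second fit — the Univisium 2:1 canvas into 3538×3538 spans the width: 3538.00 × 1769.00 (×1.4107 from 2508×1254).
Applying the same ×1.4107: 1074.86 → 1516.29.

1516 px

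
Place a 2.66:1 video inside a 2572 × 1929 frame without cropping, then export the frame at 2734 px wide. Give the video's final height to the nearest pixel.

In the 2572×1929 frame the video fills the width: height = 2572 / 2.660 ≈ 966.92 px.
Scaling 2572 → 2734 is ×1.0630, so the height becomes 966.92 × 1.0630 ≈ 1027.82 px.

1028 px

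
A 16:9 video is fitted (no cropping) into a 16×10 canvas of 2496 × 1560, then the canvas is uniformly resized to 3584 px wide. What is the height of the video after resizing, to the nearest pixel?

2016 px

In the 2496×1560 frame the video fills the width: height = 2496 × 9/16 ≈ 1404.00 px.
Scaling 2496 → 3584 is ×1.4359, so the height becomes 1404.00 × 1.4359 ≈ 2016.00 px.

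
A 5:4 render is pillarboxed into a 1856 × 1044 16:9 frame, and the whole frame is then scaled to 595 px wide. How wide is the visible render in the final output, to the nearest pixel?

In the 1856×1044 frame the render fills the height: width = 1044 × 5/4 ≈ 1305.00 px.
The frame scales by 595/1856 = 0.3206; 1305.00 × 0.3206 ≈ 418.36 px.

418 px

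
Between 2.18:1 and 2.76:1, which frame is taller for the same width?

2.18:1

2.18 and 2.76; 2.76 > 2.18. The smaller width-to-height ratio is the taller frame.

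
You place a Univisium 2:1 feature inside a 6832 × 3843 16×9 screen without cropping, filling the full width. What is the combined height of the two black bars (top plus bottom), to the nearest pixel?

The feature is 6832 × 1/2 ≈ 3416.00 px tall.
Black = 3843 − 3416.00 = 427.00 px.

427 px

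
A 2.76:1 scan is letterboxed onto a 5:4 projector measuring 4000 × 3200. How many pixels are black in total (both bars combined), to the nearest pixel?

7002899 pixels

Since 2.760 > 1.250, the scan is width-limited.
That makes the image 1449.2754 px tall (4000 / 2.760).
Black = 3200 − 1449.2754 = 1750.7246 px.
Bar area = 1750.7246 × 4000 ≈ 7002899 px.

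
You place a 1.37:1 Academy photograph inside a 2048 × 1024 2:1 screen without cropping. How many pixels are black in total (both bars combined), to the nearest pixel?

660603 pixels

1.37:1 Academy (1.370) < 2:1 (2.000), so the photograph fills the height.
That makes the image 1402.8800 px wide (1024 × 1.370).
Black = 2048 − 1402.8800 = 645.1200 px.
Across the 1024-px span: 645.1200 × 1024 ≈ 660603 px.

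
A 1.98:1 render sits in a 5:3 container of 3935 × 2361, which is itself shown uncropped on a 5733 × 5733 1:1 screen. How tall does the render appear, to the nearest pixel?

Inside the 3935×2361 canvas the render is width-limited at 3935.00 × 1987.37.
The 5:3 canvas is width-limited in 5733×5733, giving 5733.00 × 3439.80; scale factor 1.4569.
So the render's height is 1987.37 × 1.4569 ≈ 2895.45.

2895 px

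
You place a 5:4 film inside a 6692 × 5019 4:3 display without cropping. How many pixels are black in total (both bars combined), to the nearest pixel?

Since 1.250 < 1.333, the film is height-limited.
The film is 5019 × 5/4 ≈ 6273.7500 px wide.
Black = 6692 − 6273.7500 = 418.2500 px.
Bar area = 418.2500 × 5019 ≈ 2099197 px.

2099197 pixels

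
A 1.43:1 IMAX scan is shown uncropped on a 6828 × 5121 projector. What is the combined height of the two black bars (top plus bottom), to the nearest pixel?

1.43:1 IMAX (1.430) > 4:3 (1.333), so the scan fills the width.
Content height = 6828 / 1.430 ≈ 4774.83 px.
Leftover height: 5121 − 4774.83 = 346.17 px.

346 px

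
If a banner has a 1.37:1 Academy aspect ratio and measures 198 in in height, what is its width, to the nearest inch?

Width = 198 × 1.370 = 271.26.

271 in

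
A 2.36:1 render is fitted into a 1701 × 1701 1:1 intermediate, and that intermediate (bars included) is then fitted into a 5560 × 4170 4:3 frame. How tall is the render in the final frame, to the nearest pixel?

Inside the 1701×1701 canvas the render is width-limited at 1701.00 × 720.76.
Second fit — the 1:1 canvas into 5560×4170 spans the height: 4170.00 × 4170.00 (×2.4515 from 1701×1701).
So the render's height is 720.76 × 2.4515 ≈ 1766.95.

1767 px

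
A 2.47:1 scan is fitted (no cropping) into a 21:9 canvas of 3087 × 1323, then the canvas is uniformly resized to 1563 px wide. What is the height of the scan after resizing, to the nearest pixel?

In the 3087×1323 frame the scan fills the width: height = 3087 / 2.470 ≈ 1249.80 px.
Resizing to 1563 px wide multiplies everything by 0.5063: 1249.80 → 632.79 px.

633 px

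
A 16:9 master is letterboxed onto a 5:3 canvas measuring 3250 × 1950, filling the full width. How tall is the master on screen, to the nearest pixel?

1828 px

The master is 3250 × 9/16 ≈ 1828.12 px tall.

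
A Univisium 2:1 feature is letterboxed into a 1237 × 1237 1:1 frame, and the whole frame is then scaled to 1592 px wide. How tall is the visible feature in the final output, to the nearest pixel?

796 px

Fitted into 1237×1237, the feature spans the width; its height is 1237 × 1/2 ≈ 618.50 px.
Resizing to 1592 px wide multiplies everything by 1.2870: 618.50 → 796.00 px.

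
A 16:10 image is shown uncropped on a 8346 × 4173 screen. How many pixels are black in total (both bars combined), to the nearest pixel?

16:10 (1.600) < Univisium 2:1 (2.000), so the image fills the height.
The image is 4173 × 16/10 ≈ 6676.8000 px wide.
8346 − 6676.8000 = 1669.2000 px of bars.
That's 1669.2000 × 4173 ≈ 6965572 black pixels.

6965572 pixels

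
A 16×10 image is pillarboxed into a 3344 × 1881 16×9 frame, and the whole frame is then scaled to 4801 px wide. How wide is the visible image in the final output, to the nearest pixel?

In the 3344×1881 frame the image fills the height: width = 1881 × 16/10 ≈ 3009.60 px.
The frame scales by 4801/3344 = 1.4357; 3009.60 × 1.4357 ≈ 4320.90 px.

4321 px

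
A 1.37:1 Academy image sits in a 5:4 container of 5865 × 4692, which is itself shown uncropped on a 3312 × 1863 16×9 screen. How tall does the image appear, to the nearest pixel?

1700 px

Inside the 5865×4692 canvas the image is width-limited at 5865.00 × 4281.02.
The 5:4 canvas is height-limited in 3312×1863, giving 2328.75 × 1863.00; scale factor 0.3971.
So the image's height is 4281.02 × 0.3971 ≈ 1699.82.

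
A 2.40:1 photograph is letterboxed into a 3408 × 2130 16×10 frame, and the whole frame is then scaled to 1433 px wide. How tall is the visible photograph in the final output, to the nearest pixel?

Fitted into 3408×2130, the photograph spans the width; its height is 3408 / 2.400 ≈ 1420.00 px.
Scaling 3408 → 1433 is ×0.4205, so the height becomes 1420.00 × 0.4205 ≈ 597.08 px.

597 px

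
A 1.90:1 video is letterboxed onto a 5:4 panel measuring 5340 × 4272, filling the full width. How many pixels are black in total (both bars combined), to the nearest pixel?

7804269 pixels

The video is 5340 / 1.900 ≈ 2810.5263 px tall.
Black = 4272 − 2810.5263 = 1461.4737 px.
Bar area = 1461.4737 × 5340 ≈ 7804269 px.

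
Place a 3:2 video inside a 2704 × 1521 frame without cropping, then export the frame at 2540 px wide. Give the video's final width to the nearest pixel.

At 2704×1521 the video is height-limited, so width = 1521 × 3/2 ≈ 2281.50 px.
Scaling 2704 → 2540 is ×0.9393, so the width becomes 2281.50 × 0.9393 ≈ 2143.12 px.

2143 px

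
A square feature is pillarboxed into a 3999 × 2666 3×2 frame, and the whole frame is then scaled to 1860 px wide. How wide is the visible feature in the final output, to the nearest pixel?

Fitted into 3999×2666, the feature spans the height; its width is 2666 × 1/1 ≈ 2666.00 px.
The frame scales by 1860/3999 = 0.4651; 2666.00 × 0.4651 ≈ 1240.00 px.

1240 px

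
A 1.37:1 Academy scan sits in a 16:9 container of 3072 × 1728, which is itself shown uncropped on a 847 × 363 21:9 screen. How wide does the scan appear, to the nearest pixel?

Inside the 3072×1728 canvas the scan is height-limited at 2367.36 × 1728.00.
The 16:9 canvas is height-limited in 847×363, giving 645.33 × 363.00; scale factor 0.2101.
Applying the same ×0.2101: 2367.36 → 497.31.

497 px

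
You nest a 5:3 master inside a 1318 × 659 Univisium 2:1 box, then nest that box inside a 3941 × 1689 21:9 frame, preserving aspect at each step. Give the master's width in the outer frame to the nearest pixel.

2815 px

First fit — 5:3 into 1318×659 spans the height: 1098.33 × 659.00.
The Univisium 2:1 canvas is height-limited in 3941×1689, giving 3378.00 × 1689.00; scale factor 2.5630.
Applying the same ×2.5630: 1098.33 → 2815.00.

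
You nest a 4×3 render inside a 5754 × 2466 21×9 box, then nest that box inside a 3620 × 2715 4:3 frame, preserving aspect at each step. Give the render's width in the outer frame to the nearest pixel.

First fit — 4×3 into 5754×2466 spans the height: 3288.00 × 2466.00.
Second fit — the 21×9 canvas into 3620×2715 spans the width: 3620.00 × 1551.43 (×0.6291 from 5754×2466).
The render scales with it: width 3288.00 × 0.6291 ≈ 2068.57.

2069 px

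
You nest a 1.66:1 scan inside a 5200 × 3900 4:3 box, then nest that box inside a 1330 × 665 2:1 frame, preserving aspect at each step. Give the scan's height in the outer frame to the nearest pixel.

1.66:1 in 5200×3900: fills the width, so the scan is 5200.00 × 3132.53.
The 4:3 canvas is height-limited in 1330×665, giving 886.67 × 665.00; scale factor 0.1705.
The scan scales with it: height 3132.53 × 0.1705 ≈ 534.14.

534 px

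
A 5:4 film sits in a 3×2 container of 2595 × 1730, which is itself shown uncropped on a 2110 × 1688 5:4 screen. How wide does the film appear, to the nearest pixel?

1758 px

5:4 in 2595×1730: fills the height, so the film is 2162.50 × 1730.00.
The 3×2 canvas is width-limited in 2110×1688, giving 2110.00 × 1406.67; scale factor 0.8131.
Applying the same ×0.8131: 2162.50 → 1758.33.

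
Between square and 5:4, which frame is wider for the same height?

5:4

square = 1 and 5:4 = 1.25; 1.25 > 1.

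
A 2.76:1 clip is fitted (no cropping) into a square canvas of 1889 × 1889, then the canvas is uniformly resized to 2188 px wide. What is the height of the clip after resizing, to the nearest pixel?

Fitted into 1889×1889, the clip spans the width; its height is 1889 / 2.760 ≈ 684.42 px.
Resizing to 2188 px wide multiplies everything by 1.1583: 684.42 → 792.75 px.

793 px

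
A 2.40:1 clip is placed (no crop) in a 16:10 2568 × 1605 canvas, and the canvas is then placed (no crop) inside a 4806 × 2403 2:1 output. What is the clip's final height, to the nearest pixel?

Inside the 2568×1605 canvas the clip is width-limited at 2568.00 × 1070.00.
Second fit — the 16:10 canvas into 4806×2403 spans the height: 3844.80 × 2403.00 (×1.4972 from 2568×1605).
So the clip's height is 1070.00 × 1.4972 ≈ 1602.00.

1602 px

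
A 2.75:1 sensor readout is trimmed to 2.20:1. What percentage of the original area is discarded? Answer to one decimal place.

The height stays; only width is cut (since 2.20:1 is narrower than 2.75:1).
Area ratio = (2.200)/(2.750) = 80.00%; the remaining 20.00% is cropped out.

20.0%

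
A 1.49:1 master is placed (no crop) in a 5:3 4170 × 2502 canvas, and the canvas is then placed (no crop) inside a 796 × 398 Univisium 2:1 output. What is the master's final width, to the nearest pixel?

1.49:1 in 4170×2502: fills the height, so the master is 3727.98 × 2502.00.
Second fit — the 5:3 canvas into 796×398 spans the height: 663.33 × 398.00 (×0.1591 from 4170×2502).
The master scales with it: width 3727.98 × 0.1591 ≈ 593.02.

593 px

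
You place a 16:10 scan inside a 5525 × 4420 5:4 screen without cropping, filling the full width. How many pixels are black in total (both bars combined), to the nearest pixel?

5341984 pixels

Content height = 5525 × 10/16 ≈ 3453.1250 px.
Leftover height: 4420 − 3453.1250 = 966.8750 px.
Across the 5525-px span: 966.8750 × 5525 ≈ 5341984 px.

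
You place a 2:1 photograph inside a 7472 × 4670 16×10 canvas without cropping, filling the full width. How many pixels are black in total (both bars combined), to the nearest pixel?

6978848 pixels

Content height = 7472 × 1/2 ≈ 3736.0000 px.
4670 − 3736.0000 = 934.0000 px of bars.
Across the 7472-px span: 934.0000 × 7472 ≈ 6978848 px.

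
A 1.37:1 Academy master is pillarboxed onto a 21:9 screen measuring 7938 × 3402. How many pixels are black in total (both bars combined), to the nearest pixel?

1.37:1 Academy (1.370) < 21:9 (2.333), so the master fills the height.
Content width = 3402 × 1.370 ≈ 4660.7400 px.
Black = 7938 − 4660.7400 = 3277.2600 px.
That's 3277.2600 × 3402 ≈ 11149239 black pixels.

11149239 pixels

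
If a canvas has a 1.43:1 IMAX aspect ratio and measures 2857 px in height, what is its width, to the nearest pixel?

4086 px

At 1.43:1 IMAX, 2857 × 1.430 ≈ 4085.51.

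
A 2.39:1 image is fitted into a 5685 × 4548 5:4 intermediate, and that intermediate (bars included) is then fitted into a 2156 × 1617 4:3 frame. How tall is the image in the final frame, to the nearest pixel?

846 px

First fit — 2.39:1 into 5685×4548 spans the width: 5685.00 × 2378.66.
The 5:4 canvas is height-limited in 2156×1617, giving 2021.25 × 1617.00; scale factor 0.3555.
So the image's height is 2378.66 × 0.3555 ≈ 845.71.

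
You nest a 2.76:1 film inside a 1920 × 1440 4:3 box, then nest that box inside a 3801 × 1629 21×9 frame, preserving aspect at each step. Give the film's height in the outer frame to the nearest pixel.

787 px

2.76:1 in 1920×1440: fills the width, so the film is 1920.00 × 695.65.
4:3 in 3801×1629: fills the height, so the intermediate becomes 2172.00 × 1629.00 — a scale of ×1.1313.
So the film's height is 695.65 × 1.1313 ≈ 786.96.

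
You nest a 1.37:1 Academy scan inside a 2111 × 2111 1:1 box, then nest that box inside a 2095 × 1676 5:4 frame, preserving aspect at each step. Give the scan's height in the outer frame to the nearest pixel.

First fit — 1.37:1 Academy into 2111×2111 spans the width: 2111.00 × 1540.88.
1:1 in 2095×1676: fills the height, so the intermediate becomes 1676.00 × 1676.00 — a scale of ×0.7939.
So the scan's height is 1540.88 × 0.7939 ≈ 1223.36.

1223 px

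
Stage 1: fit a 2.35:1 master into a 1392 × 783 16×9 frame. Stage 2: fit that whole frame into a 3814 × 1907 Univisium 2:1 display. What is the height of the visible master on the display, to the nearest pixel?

1443 px

Inside the 1392×783 canvas the master is width-limited at 1392.00 × 592.34.
16×9 in 3814×1907: fills the height, so the intermediate becomes 3390.22 × 1907.00 — a scale of ×2.4355.
So the master's height is 592.34 × 2.4355 ≈ 1442.65.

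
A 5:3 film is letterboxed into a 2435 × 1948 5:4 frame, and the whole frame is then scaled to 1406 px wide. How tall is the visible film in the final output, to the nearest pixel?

844 px

Fitted into 2435×1948, the film spans the width; its height is 2435 × 3/5 ≈ 1461.00 px.
Scaling 2435 → 1406 is ×0.5774, so the height becomes 1461.00 × 0.5774 ≈ 843.60 px.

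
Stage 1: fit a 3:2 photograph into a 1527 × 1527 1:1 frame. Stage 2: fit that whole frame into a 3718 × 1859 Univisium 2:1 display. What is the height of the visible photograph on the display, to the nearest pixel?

Inside the 1527×1527 canvas the photograph is width-limited at 1527.00 × 1018.00.
1:1 in 3718×1859: fills the height, so the intermediate becomes 1859.00 × 1859.00 — a scale of ×1.2174.
So the photograph's height is 1018.00 × 1.2174 ≈ 1239.33.

1239 px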